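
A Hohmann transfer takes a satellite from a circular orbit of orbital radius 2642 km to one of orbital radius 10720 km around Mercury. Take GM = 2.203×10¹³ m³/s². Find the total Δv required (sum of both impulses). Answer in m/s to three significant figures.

Δv_total ≈ 1300 m/s

r₁ = 2642 km = 2.642×10⁶ m.
r₂ = 10720 km = 1.072×10⁷ m.
Transfer ellipse a_t = (r₁ + r₂)/2 = 6.681×10⁶ m.
At r₁: circular v_c1 = √(μ/r₁) = 2888 m/s; transfer-periherm v_p = √[μ(2/r₁ − 1/a_t)] = 3658 m/s.
Δv₁ = v_p − v_c1 = 770.2 m/s.
At r₂: circular v_c2 = √(μ/r₂) = 1434 m/s; transfer-apoherm v_a = √[μ(2/r₂ − 1/a_t)] = 901.5 m/s.
Δv₂ = v_c2 − v_a = 532.1 m/s.
Total Δv = Δv₁ + Δv₂ = 1302 m/s.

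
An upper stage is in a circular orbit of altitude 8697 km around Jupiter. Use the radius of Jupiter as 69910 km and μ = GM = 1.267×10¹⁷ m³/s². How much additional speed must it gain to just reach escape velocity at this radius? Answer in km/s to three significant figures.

Δv ≈ 16.6 km/s

r = 69910 + 8697 = 78607 km = 7.8607×10⁷ m.
Circular speed v_c = √(μ/r) = 40150 m/s.
Escape speed v_esc = √(2μ/r) = √2 × v_c = 56780 m/s.
Δv = v_esc − v_c = 16630 m/s = 16.63 km/s.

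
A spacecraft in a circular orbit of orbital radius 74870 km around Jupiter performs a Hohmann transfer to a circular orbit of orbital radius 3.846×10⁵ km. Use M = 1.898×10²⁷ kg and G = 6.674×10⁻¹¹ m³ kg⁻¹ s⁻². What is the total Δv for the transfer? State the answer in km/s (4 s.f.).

μ = GM = 6.674×10⁻¹¹ × 1.898×10²⁷ = 1.267×10¹⁷ m³/s².
r₁ = 74870 km = 7.487×10⁷ m.
r₂ = 3.846×10⁵ km = 3.846×10⁸ m.
Transfer ellipse a_t = (r₁ + r₂)/2 = 2.297×10⁸ m.
At r₁: circular v_c1 = √(μ/r₁) = 41130 m/s; transfer-perijove v_p = √[μ(2/r₁ − 1/a_t)] = 53220 m/s.
Δv₁ = v_p − v_c1 = 12090 m/s.
At r₂: circular v_c2 = √(μ/r₂) = 18150 m/s; transfer-apojove v_a = √[μ(2/r₂ − 1/a_t)] = 10360 m/s.
Δv₂ = v_c2 − v_a = 7788 m/s.
Total Δv = Δv₁ + Δv₂ = 19880 m/s = 19.88 km/s.

Δv_total ≈ 19.88 km/s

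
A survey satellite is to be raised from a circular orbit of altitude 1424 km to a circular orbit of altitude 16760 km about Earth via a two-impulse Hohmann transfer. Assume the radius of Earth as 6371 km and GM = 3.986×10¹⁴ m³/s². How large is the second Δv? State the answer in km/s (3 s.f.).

Δv ≈ 1.20 km/s

r₁ = 6371 + 1424 = 7795.0 km = 7.7950×10⁶ m.
r₂ = 6371 + 16760 = 23131 km = 2.3131×10⁷ m.
Transfer ellipse a_t = (r₁ + r₂)/2 = 1.546×10⁷ m.
At r₁: circular v_c1 = √(μ/r₁) = 7151 m/s; transfer-perigee v_p = √[μ(2/r₁ − 1/a_t)] = 8746 m/s.
At r₂: circular v_c2 = √(μ/r₂) = 4151 m/s; transfer-apogee v_a = √[μ(2/r₂ − 1/a_t)] = 2947 m/s.
Δv₂ = v_c2 − v_a = 1204 m/s.
= 1.204 km/s.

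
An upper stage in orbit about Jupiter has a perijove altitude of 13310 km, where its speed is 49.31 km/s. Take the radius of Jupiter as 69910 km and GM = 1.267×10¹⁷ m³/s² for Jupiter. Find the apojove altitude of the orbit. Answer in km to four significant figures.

r_p = 69910 + 13310 = 83220 km = 8.322×10⁷ m.
Specific energy ε = v²/2 − μ/r = -3.067×10⁸ J/kg, so a = −μ/(2ε) = 2.065×10⁸ m.
The apsides satisfy r_p + r_a = 2a, so the apojove radius is 2a − r_p = 3.298×10⁸ m = 3.2984×10⁵ km.
Apojove altitude = 3.2984×10⁵ − 69910 = 2.5993×10⁵ km.

apojove altitude ≈ 2.599×10⁵ km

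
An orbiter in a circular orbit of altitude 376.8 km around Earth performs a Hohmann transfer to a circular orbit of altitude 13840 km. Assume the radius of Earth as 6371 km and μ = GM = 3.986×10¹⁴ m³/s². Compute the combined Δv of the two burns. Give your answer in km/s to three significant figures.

Δv_total ≈ 3.02 km/s

r₁ = 6371 + 376.8 = 6747.8 km = 6.7478×10⁶ m.
r₂ = 6371 + 13840 = 20211 km = 2.0211×10⁷ m.
Transfer ellipse a_t = (r₁ + r₂)/2 = 1.348×10⁷ m.
At r₁: circular v_c1 = √(μ/r₁) = 7686 m/s; transfer-perigee v_p = √[μ(2/r₁ − 1/a_t)] = 9411 m/s.
Δv₁ = v_p − v_c1 = 1725 m/s.
At r₂: circular v_c2 = √(μ/r₂) = 4441 m/s; transfer-apogee v_a = √[μ(2/r₂ − 1/a_t)] = 3142 m/s.
Δv₂ = v_c2 − v_a = 1299 m/s.
Total Δv = Δv₁ + Δv₂ = 3024 m/s = 3.024 km/s.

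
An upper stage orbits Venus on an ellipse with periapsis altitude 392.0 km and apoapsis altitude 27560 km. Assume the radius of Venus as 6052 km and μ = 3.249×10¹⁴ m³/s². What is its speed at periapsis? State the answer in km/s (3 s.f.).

v ≈ 9.20 km/s

r_p = 6052 + 392.0 = 6444.0 km = 6.4440×10⁶ m.
r_a = 6052 + 27560 = 33612 km = 3.3612×10⁷ m.
Semi-major axis a = (r_p + r_a)/2 = 20028 km = 2.003×10⁷ m.
Vis-viva: v² = μ(2/r − 1/a) = 3.249×10¹⁴ × (3.104×10⁻⁷ − 4.993×10⁻⁸) = 8.462×10⁷ m²/s².
v = 9199 m/s = 9.199 km/s.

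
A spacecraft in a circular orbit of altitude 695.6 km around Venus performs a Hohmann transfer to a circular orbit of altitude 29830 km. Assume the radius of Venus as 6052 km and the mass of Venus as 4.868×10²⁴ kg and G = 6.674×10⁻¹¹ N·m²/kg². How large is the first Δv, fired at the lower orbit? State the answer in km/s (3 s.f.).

Δv ≈ 2.06 km/s

μ = GM = 6.674×10⁻¹¹ × 4.868×10²⁴ = 3.249×10¹⁴ m³/s².
r₁ = 6052 + 695.6 = 6747.6 km = 6.7476×10⁶ m.
r₂ = 6052 + 29830 = 35882 km = 3.5882×10⁷ m.
Transfer ellipse a_t = (r₁ + r₂)/2 = 2.131×10⁷ m.
At r₁: circular v_c1 = √(μ/r₁) = 6939 m/s; transfer-periapsis v_p = √[μ(2/r₁ − 1/a_t)] = 9003 m/s.
Δv₁ = v_p − v_c1 = 2064 m/s.
= 2.064 km/s.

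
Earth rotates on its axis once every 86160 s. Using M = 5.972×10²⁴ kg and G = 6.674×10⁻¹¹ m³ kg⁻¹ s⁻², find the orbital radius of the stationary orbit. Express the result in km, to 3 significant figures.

r_sync ≈ 42200 km

μ = GM = 6.674×10⁻¹¹ × 5.972×10²⁴ = 3.986×10¹⁴ m³/s².
A synchronous orbit has period T, so by Kepler's third law a = (μT²/4π²)^(1/3).
μT²/4π² = 3.986×10¹⁴ × (8.616×10⁴)² / 39.48 = 7.495×10²² m³.
a = 4.216×10⁷ m = 42162 km.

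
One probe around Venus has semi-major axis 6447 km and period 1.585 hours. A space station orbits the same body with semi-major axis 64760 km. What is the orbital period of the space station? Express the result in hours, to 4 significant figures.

T₂ ≈ 50.46 hours

Kepler's third law: T² ∝ a³, so T₂ = T₁ (a₂/a₁)^(3/2).
a₂/a₁ = 10.04, (a₂/a₁)^(3/2) = 31.84.
T₂ = 1.585 × 31.84 = 50.46 hours.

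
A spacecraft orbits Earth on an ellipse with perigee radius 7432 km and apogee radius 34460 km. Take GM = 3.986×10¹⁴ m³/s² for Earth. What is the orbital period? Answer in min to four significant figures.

Semi-major axis a = (r_p + r_a)/2 = (7432.0 + 34460)/2 = 20946 km = 2.095×10⁷ m.
By Kepler's third law T = 2π√(a³/μ) = 2π × 4.802×10³ = 3.017×10⁴ s.
= 502.8 min.

T ≈ 502.8 min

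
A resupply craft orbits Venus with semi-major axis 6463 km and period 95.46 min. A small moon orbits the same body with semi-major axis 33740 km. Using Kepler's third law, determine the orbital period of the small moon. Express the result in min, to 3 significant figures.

T₂ ≈ 1140 min

Kepler's third law: T² ∝ a³, so T₂ = T₁ (a₂/a₁)^(3/2).
a₂/a₁ = 5.220, (a₂/a₁)^(3/2) = 11.93.
T₂ = 95.46 × 11.93 = 1139 min.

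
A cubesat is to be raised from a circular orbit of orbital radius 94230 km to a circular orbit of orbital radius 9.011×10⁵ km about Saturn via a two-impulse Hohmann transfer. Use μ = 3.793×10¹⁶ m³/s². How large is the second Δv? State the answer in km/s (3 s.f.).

r₁ = 94230 km = 9.423×10⁷ m.
r₂ = 9.011×10⁵ km = 9.011×10⁸ m.
Transfer ellipse a_t = (r₁ + r₂)/2 = 4.977×10⁸ m.
At r₁: circular v_c1 = √(μ/r₁) = 20060 m/s; transfer-perikrone v_p = √[μ(2/r₁ − 1/a_t)] = 27000 m/s.
At r₂: circular v_c2 = √(μ/r₂) = 6488 m/s; transfer-apokrone v_a = √[μ(2/r₂ − 1/a_t)] = 2823 m/s.
Δv₂ = v_c2 − v_a = 3665 m/s.
= 3.665 km/s.

Δv ≈ 3.66 km/s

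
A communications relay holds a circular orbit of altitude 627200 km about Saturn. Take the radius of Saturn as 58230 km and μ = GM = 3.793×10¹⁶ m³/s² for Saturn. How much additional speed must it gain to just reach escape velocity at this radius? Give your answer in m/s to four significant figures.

Δv ≈ 3081 m/s

r = 58230 + 627200 = 685430 km = 6.8543×10⁸ m.
Circular speed v_c = √(μ/r) = 7439 m/s.
Escape speed v_esc = √(2μ/r) = √2 × v_c = 10520 m/s.
Δv = v_esc − v_c = 3081 m/s.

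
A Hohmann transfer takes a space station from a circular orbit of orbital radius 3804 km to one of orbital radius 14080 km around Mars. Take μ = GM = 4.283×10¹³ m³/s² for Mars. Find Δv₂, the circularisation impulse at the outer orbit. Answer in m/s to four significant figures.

Δv ≈ 606.5 m/s

r₁ = 3804 km = 3.804×10⁶ m.
r₂ = 14080 km = 1.408×10⁷ m.
Transfer ellipse a_t = (r₁ + r₂)/2 = 8.942×10⁶ m.
At r₁: circular v_c1 = √(μ/r₁) = 3355 m/s; transfer-periapsis v_p = √[μ(2/r₁ − 1/a_t)] = 4211 m/s.
At r₂: circular v_c2 = √(μ/r₂) = 1744 m/s; transfer-apoapsis v_a = √[μ(2/r₂ − 1/a_t)] = 1138 m/s.
Δv₂ = v_c2 − v_a = 606.5 m/s.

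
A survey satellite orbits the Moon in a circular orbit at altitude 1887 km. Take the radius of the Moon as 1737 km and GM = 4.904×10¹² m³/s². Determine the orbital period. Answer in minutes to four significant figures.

r = 1737 + 1887 = 3624.0 km = 3.6240×10⁶ m.
Kepler's third law: T = 2π√(r³/μ) = 2π√((3.624×10⁶)³ / 4.904×10¹²).
r³/μ = 9.705×10⁶ s², so T = 2π × 3.115×10³ = 1.957×10⁴ s.
Converting: 1.957×10⁴ s ÷ 60.00 = 326.2 minutes.

T ≈ 326.2 minutes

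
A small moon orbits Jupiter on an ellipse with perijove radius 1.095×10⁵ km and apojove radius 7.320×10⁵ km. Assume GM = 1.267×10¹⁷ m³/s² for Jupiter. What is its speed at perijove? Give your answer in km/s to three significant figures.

v ≈ 44.9 km/s

Semi-major axis a = (r_p + r_a)/2 = 4.2075×10⁵ km = 4.208×10⁸ m.
Vis-viva: v² = μ(2/r − 1/a) = 1.267×10¹⁷ × (1.826×10⁻⁸ − 2.377×10⁻⁹) = 2.013×10⁹ m²/s².
v = 44870 m/s = 44.87 km/s.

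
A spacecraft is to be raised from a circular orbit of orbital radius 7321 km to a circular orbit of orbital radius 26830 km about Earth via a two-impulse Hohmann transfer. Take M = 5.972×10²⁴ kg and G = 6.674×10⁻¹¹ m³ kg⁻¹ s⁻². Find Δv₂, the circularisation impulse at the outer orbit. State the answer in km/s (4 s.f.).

Δv ≈ 1.331 km/s

μ = GM = 6.674×10⁻¹¹ × 5.972×10²⁴ = 3.986×10¹⁴ m³/s².
r₁ = 7321 km = 7.321×10⁶ m.
r₂ = 26830 km = 2.683×10⁷ m.
Transfer ellipse a_t = (r₁ + r₂)/2 = 1.708×10⁷ m.
At r₁: circular v_c1 = √(μ/r₁) = 7378 m/s; transfer-perigee v_p = √[μ(2/r₁ − 1/a_t)] = 9249 m/s.
At r₂: circular v_c2 = √(μ/r₂) = 3854 m/s; transfer-apogee v_a = √[μ(2/r₂ − 1/a_t)] = 2524 m/s.
Δv₂ = v_c2 − v_a = 1331 m/s.
= 1.331 km/s.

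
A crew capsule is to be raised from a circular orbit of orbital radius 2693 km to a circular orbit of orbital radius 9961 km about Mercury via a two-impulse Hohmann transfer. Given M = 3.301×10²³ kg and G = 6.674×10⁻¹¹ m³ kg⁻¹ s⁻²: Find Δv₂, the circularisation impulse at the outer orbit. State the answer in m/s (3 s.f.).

μ = GM = 6.674×10⁻¹¹ × 3.301×10²³ = 2.203×10¹³ m³/s².
r₁ = 2693 km = 2.693×10⁶ m.
r₂ = 9961 km = 9.961×10⁶ m.
Transfer ellipse a_t = (r₁ + r₂)/2 = 6.327×10⁶ m.
At r₁: circular v_c1 = √(μ/r₁) = 2860 m/s; transfer-periherm v_p = √[μ(2/r₁ − 1/a_t)] = 3589 m/s.
At r₂: circular v_c2 = √(μ/r₂) = 1487 m/s; transfer-apoherm v_a = √[μ(2/r₂ − 1/a_t)] = 970.3 m/s.
Δv₂ = v_c2 − v_a = 516.9 m/s.

Δv ≈ 517 m/s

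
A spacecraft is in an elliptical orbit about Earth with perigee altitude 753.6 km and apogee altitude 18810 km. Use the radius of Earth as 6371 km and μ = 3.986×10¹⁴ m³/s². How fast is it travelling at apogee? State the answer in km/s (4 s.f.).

r_p = 6371 + 753.6 = 7124.6 km = 7.1246×10⁶ m.
r_a = 6371 + 18810 = 25181 km = 2.5181×10⁷ m.
Semi-major axis a = (r_p + r_a)/2 = 16153 km = 1.615×10⁷ m.
Vis-viva: v² = μ(2/r − 1/a) = 3.986×10¹⁴ × (7.942×10⁻⁸ − 6.191×10⁻⁸) = 6.982×10⁶ m²/s².
v = 2642 m/s = 2.642 km/s.

v ≈ 2.642 km/s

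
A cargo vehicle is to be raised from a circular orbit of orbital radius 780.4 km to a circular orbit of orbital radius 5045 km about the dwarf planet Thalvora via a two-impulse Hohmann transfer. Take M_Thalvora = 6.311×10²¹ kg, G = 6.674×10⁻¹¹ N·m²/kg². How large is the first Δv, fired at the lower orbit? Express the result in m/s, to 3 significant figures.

μ = GM = 6.674×10⁻¹¹ × 6.311×10²¹ = 4.212×10¹¹ m³/s².
r₁ = 780.4 km = 7.804×10⁵ m.
r₂ = 5045 km = 5.045×10⁶ m.
Transfer ellipse a_t = (r₁ + r₂)/2 = 2.913×10⁶ m.
At r₁: circular v_c1 = √(μ/r₁) = 734.7 m/s; transfer-periapsis v_p = √[μ(2/r₁ − 1/a_t)] = 966.9 m/s.
Δv₁ = v_p − v_c1 = 232.2 m/s.

Δv ≈ 232 m/s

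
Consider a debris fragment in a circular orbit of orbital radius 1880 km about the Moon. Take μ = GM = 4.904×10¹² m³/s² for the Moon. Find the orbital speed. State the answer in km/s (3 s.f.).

v ≈ 1.62 km/s

r = 1880 km = 1.880×10⁶ m.
For a circular orbit v = √(μ/r) = √(4.904×10¹² / 1.880×10⁶) = √(2.609×10⁶) = 1615 m/s.
That is 1.615 km/s.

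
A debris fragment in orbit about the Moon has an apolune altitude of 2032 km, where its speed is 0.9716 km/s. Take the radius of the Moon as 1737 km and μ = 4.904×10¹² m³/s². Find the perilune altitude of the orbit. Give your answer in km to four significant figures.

r_a = 1737 + 2032 = 3769.0 km = 3.769×10⁶ m.
Specific energy ε = v²/2 − μ/r = -8.291×10⁵ J/kg, so a = −μ/(2ε) = 2.957×10⁶ m.
The apsides satisfy r_p + r_a = 2a, so the perilune radius is 2a − r_a = 2.146×10⁶ m = 2145.6 km.
Perilune altitude = 2145.6 − 1737 = 408.58 km.

perilune altitude ≈ 408.6 km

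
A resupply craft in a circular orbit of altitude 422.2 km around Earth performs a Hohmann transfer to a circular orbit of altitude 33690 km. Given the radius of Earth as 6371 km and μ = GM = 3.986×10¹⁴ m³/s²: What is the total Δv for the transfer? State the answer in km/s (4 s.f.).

r₁ = 6371 + 422.2 = 6793.2 km = 6.7932×10⁶ m.
r₂ = 6371 + 33690 = 40061 km = 4.0061×10⁷ m.
Transfer ellipse a_t = (r₁ + r₂)/2 = 2.343×10⁷ m.
At r₁: circular v_c1 = √(μ/r₁) = 7660 m/s; transfer-perigee v_p = √[μ(2/r₁ − 1/a_t)] = 10020 m/s.
Δv₁ = v_p − v_c1 = 2357 m/s.
At r₂: circular v_c2 = √(μ/r₂) = 3154 m/s; transfer-apogee v_a = √[μ(2/r₂ − 1/a_t)] = 1699 m/s.
Δv₂ = v_c2 − v_a = 1456 m/s.
Total Δv = Δv₁ + Δv₂ = 3813 m/s = 3.813 km/s.

Δv_total ≈ 3.813 km/s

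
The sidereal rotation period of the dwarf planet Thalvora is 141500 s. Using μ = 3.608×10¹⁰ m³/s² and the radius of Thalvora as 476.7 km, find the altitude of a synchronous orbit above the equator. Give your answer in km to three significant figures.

h_sync ≈ 2160 km

A synchronous orbit has period T, so by Kepler's third law a = (μT²/4π²)^(1/3).
μT²/4π² = 3.608×10¹⁰ × (1.415×10⁵)² / 39.48 = 1.830×10¹⁹ m³.
a = 2.635×10⁶ m = 2635.2 km.
Altitude h = a − R = 2635.2 − 476.7 = 2158.5 km.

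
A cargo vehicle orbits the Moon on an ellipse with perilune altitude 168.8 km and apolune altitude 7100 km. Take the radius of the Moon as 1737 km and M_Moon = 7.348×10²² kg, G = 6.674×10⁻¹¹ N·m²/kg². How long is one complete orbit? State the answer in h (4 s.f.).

T ≈ 9.811 h

μ = GM = 6.674×10⁻¹¹ × 7.348×10²² = 4.904×10¹² m³/s².
r_p = 1737 + 168.8 = 1905.8 km = 1.9058×10⁶ m.
r_a = 1737 + 7100 = 8837.0 km = 8.8370×10⁶ m.
Semi-major axis a = (r_p + r_a)/2 = (1905.8 + 8837.0)/2 = 5371.4 km = 5.371×10⁶ m.
By Kepler's third law T = 2π√(a³/μ) = 2π × 5.622×10³ = 3.532×10⁴ s.
= 9.811 h.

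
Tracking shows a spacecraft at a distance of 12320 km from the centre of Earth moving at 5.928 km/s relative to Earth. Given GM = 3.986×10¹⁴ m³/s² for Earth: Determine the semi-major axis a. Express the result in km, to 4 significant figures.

a ≈ 13480 km

r = 1.232×10⁷ m.
Vis-viva rearranged: 1/a = 2/r − v²/μ = 1.623×10⁻⁷ − 8.816×10⁻⁸ = 7.418×10⁻⁸ m⁻¹.
a = 1.348×10⁷ m = 13481 km.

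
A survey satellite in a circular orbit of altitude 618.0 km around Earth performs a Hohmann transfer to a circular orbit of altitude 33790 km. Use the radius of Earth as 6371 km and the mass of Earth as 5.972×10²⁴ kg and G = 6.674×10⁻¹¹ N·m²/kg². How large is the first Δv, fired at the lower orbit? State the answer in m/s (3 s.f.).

μ = GM = 6.674×10⁻¹¹ × 5.972×10²⁴ = 3.986×10¹⁴ m³/s².
r₁ = 6371 + 618.0 = 6989.0 km = 6.9890×10⁶ m.
r₂ = 6371 + 33790 = 40161 km = 4.0161×10⁷ m.
Transfer ellipse a_t = (r₁ + r₂)/2 = 2.358×10⁷ m.
At r₁: circular v_c1 = √(μ/r₁) = 7552 m/s; transfer-perigee v_p = √[μ(2/r₁ − 1/a_t)] = 9856 m/s.
Δv₁ = v_p − v_c1 = 2305 m/s.

Δv ≈ 2300 m/s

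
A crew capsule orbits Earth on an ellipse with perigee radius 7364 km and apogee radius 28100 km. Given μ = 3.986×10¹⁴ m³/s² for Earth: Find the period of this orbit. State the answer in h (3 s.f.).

Semi-major axis a = (r_p + r_a)/2 = (7364.0 + 28100)/2 = 17732 km = 1.773×10⁷ m.
By Kepler's third law T = 2π√(a³/μ) = 2π × 3.740×10³ = 2.350×10⁴ s.
= 6.527 h.

T ≈ 6.53 h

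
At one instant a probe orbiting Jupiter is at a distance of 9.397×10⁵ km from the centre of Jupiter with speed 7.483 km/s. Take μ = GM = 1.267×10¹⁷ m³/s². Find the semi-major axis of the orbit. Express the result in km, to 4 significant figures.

r = 9.397×10⁸ m.
Vis-viva rearranged: 1/a = 2/r − v²/μ = 2.128×10⁻⁹ − 4.420×10⁻¹⁰ = 1.686×10⁻⁹ m⁻¹.
a = 5.930×10⁸ m = 5.9298×10⁵ km.

a ≈ 5.930×10⁵ km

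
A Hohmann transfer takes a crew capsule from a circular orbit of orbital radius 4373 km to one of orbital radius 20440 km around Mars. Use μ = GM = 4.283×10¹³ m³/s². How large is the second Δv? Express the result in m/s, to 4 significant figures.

r₁ = 4373 km = 4.373×10⁶ m.
r₂ = 20440 km = 2.044×10⁷ m.
Transfer ellipse a_t = (r₁ + r₂)/2 = 1.241×10⁷ m.
At r₁: circular v_c1 = √(μ/r₁) = 3130 m/s; transfer-periapsis v_p = √[μ(2/r₁ − 1/a_t)] = 4017 m/s.
At r₂: circular v_c2 = √(μ/r₂) = 1448 m/s; transfer-apoapsis v_a = √[μ(2/r₂ − 1/a_t)] = 859.4 m/s.
Δv₂ = v_c2 − v_a = 588.1 m/s.

Δv ≈ 588.1 m/s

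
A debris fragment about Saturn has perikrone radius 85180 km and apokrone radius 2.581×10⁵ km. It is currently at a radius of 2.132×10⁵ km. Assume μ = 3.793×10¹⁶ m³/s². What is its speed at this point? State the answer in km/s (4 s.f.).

Semi-major axis a = (r_p + r_a)/2 = 1.7164×10⁵ km = 1.716×10⁸ m.
Vis-viva: v² = μ(2/r − 1/a) = 3.793×10¹⁶ × (9.381×10⁻⁹ − 5.826×10⁻⁹) = 1.348×10⁸ m²/s².
v = 11610 m/s = 11.61 km/s.

v ≈ 11.61 km/s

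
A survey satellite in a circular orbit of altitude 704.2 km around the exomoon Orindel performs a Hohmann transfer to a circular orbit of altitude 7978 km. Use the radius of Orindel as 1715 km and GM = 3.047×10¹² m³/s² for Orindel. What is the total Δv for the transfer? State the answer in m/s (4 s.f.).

Δv_total ≈ 503.8 m/s

r₁ = 1715 + 704.2 = 2419.2 km = 2.4192×10⁶ m.
r₂ = 1715 + 7978 = 9693.0 km = 9.6930×10⁶ m.
Transfer ellipse a_t = (r₁ + r₂)/2 = 6.056×10⁶ m.
At r₁: circular v_c1 = √(μ/r₁) = 1122 m/s; transfer-periapsis v_p = √[μ(2/r₁ − 1/a_t)] = 1420 m/s.
Δv₁ = v_p − v_c1 = 297.5 m/s.
At r₂: circular v_c2 = √(μ/r₂) = 560.7 m/s; transfer-apoapsis v_a = √[μ(2/r₂ − 1/a_t)] = 354.4 m/s.
Δv₂ = v_c2 − v_a = 206.3 m/s.
Total Δv = Δv₁ + Δv₂ = 503.8 m/s.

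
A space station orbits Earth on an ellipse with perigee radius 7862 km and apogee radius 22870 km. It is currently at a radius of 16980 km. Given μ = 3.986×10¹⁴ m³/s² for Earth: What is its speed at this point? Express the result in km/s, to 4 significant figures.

v ≈ 4.584 km/s

Semi-major axis a = (r_p + r_a)/2 = 15366 km = 1.537×10⁷ m.
Vis-viva: v² = μ(2/r − 1/a) = 3.986×10¹⁴ × (1.178×10⁻⁷ − 6.508×10⁻⁸) = 2.101×10⁷ m²/s².
v = 4584 m/s = 4.584 km/s.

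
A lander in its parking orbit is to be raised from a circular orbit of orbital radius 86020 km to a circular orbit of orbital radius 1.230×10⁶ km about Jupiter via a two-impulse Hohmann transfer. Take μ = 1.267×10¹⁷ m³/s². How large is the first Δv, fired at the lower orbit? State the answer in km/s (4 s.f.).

Δv ≈ 14.09 km/s

r₁ = 86020 km = 8.602×10⁷ m.
r₂ = 1.230×10⁶ km = 1.230×10⁹ m.
Transfer ellipse a_t = (r₁ + r₂)/2 = 6.580×10⁸ m.
At r₁: circular v_c1 = √(μ/r₁) = 38380 m/s; transfer-perijove v_p = √[μ(2/r₁ − 1/a_t)] = 52470 m/s.
Δv₁ = v_p − v_c1 = 14090 m/s.
= 14.09 km/s.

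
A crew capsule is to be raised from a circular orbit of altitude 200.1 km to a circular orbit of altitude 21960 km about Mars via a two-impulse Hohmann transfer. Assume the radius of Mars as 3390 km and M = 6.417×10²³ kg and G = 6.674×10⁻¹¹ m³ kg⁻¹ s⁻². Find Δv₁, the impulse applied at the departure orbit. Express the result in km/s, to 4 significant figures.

μ = GM = 6.674×10⁻¹¹ × 6.417×10²³ = 4.283×10¹³ m³/s².
r₁ = 3390 + 200.1 = 3590.1 km = 3.5901×10⁶ m.
r₂ = 3390 + 21960 = 25350 km = 2.5350×10⁷ m.
Transfer ellipse a_t = (r₁ + r₂)/2 = 1.447×10⁷ m.
At r₁: circular v_c1 = √(μ/r₁) = 3454 m/s; transfer-periapsis v_p = √[μ(2/r₁ − 1/a_t)] = 4572 m/s.
Δv₁ = v_p − v_c1 = 1118 m/s.
= 1.118 km/s.

Δv ≈ 1.118 km/s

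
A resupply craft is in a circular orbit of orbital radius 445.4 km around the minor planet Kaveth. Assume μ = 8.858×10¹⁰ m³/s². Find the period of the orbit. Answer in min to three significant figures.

r = 445.4 km = 4.454×10⁵ m.
Kepler's third law: T = 2π√(r³/μ) = 2π√((4.454×10⁵)³ / 8.858×10¹⁰).
r³/μ = 9.975×10⁵ s², so T = 2π × 9.988×10² = 6.275×10³ s.
Converting: 6.275×10³ s ÷ 60.00 = 104.6 min.

T ≈ 105 min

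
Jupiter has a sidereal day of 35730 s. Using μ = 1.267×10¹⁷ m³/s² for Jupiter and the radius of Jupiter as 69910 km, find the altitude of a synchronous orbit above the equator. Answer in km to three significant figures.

h_sync ≈ 90100 km

A synchronous orbit has period T, so by Kepler's third law a = (μT²/4π²)^(1/3).
μT²/4π² = 1.267×10¹⁷ × (3.573×10⁴)² / 39.48 = 4.097×10²⁴ m³.
a = 1.600×10⁸ m = 1.6002×10⁵ km.
Altitude h = a − R = 1.6002×10⁵ − 69910 = 90105 km.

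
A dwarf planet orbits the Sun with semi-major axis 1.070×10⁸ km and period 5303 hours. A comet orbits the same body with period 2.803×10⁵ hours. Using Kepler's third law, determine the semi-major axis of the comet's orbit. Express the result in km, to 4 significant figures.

Kepler's third law: a³ ∝ T², so a₂ = a₁ (T₂/T₁)^(2/3).
T₂/T₁ = 52.86, (T₂/T₁)^(2/3) = 14.08.
a₂ = 1.070×10⁸ × 14.08 = 1.507×10⁹ km.

a₂ ≈ 1.507×10⁹ km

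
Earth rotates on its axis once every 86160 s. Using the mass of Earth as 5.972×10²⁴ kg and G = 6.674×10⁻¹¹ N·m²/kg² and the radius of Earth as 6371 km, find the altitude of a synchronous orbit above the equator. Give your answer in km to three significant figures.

h_sync ≈ 35800 km

μ = GM = 6.674×10⁻¹¹ × 5.972×10²⁴ = 3.986×10¹⁴ m³/s².
A synchronous orbit has period T, so by Kepler's third law a = (μT²/4π²)^(1/3).
μT²/4π² = 3.986×10¹⁴ × (8.616×10⁴)² / 39.48 = 7.495×10²² m³.
a = 4.216×10⁷ m = 42162 km.
Altitude h = a − R = 42162 − 6371 = 35791 km.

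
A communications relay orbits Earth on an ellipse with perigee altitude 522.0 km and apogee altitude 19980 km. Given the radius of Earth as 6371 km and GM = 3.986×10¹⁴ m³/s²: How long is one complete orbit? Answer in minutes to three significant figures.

T ≈ 355 minutes

r_p = 6371 + 522.0 = 6893.0 km = 6.8930×10⁶ m.
r_a = 6371 + 19980 = 26351 km = 2.6351×10⁷ m.
Semi-major axis a = (r_p + r_a)/2 = (6893.0 + 26351)/2 = 16622 km = 1.662×10⁷ m.
By Kepler's third law T = 2π√(a³/μ) = 2π × 3.394×10³ = 2.133×10⁴ s.
= 355.5 minutes.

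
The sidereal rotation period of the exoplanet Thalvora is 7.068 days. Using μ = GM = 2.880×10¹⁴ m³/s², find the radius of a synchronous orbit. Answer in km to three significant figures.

r_sync ≈ 1.40×10⁵ km

T = 7.068 days = 6.107×10⁵ s.
A synchronous orbit has period T, so by Kepler's third law a = (μT²/4π²)^(1/3).
μT²/4π² = 2.880×10¹⁴ × (6.107×10⁵)² / 39.48 = 2.721×10²⁴ m³.
a = 1.396×10⁸ m = 1.3960×10⁵ km.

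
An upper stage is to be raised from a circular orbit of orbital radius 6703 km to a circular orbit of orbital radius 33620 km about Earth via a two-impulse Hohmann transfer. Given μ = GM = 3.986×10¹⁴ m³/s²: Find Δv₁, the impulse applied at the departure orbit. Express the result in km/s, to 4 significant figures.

Δv ≈ 2.247 km/s

r₁ = 6703 km = 6.703×10⁶ m.
r₂ = 33620 km = 3.362×10⁷ m.
Transfer ellipse a_t = (r₁ + r₂)/2 = 2.016×10⁷ m.
At r₁: circular v_c1 = √(μ/r₁) = 7711 m/s; transfer-perigee v_p = √[μ(2/r₁ − 1/a_t)] = 9958 m/s.
Δv₁ = v_p − v_c1 = 2247 m/s.
= 2.247 km/s.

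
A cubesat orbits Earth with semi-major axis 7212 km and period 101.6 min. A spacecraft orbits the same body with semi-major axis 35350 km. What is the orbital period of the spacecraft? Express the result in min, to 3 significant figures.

Kepler's third law: T² ∝ a³, so T₂ = T₁ (a₂/a₁)^(3/2).
a₂/a₁ = 4.902, (a₂/a₁)^(3/2) = 10.85.
T₂ = 101.6 × 10.85 = 1103 min.

T₂ ≈ 1100 min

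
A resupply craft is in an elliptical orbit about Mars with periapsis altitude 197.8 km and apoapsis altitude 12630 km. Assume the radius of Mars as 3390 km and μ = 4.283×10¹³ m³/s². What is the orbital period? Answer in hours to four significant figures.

r_p = 3390 + 197.8 = 3587.8 km = 3.5878×10⁶ m.
r_a = 3390 + 12630 = 16020 km = 1.6020×10⁷ m.
Semi-major axis a = (r_p + r_a)/2 = (3587.8 + 16020)/2 = 9803.9 km = 9.804×10⁶ m.
By Kepler's third law T = 2π√(a³/μ) = 2π × 4.691×10³ = 2.947×10⁴ s.
= 8.187 hours.

T ≈ 8.187 hours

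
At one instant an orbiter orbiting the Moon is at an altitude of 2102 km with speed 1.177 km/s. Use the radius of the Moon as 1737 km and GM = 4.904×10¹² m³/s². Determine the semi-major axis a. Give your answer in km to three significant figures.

r = 1737 + 2102 = 3839.0 km = 3.839×10⁶ m.
Specific orbital energy ε = v²/2 − μ/r = (1177)²/2 − 4.904×10¹²/3.839×10⁶ = -5.848×10⁵ J/kg.
Since ε = −μ/(2a), a = −μ/(2ε) = 4.193×10⁶ m = 4193.2 km.

a ≈ 4190 km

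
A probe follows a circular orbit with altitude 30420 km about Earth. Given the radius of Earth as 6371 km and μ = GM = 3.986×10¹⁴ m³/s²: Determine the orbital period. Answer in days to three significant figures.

r = 6371 + 30420 = 36791 km = 3.6791×10⁷ m.
Kepler's third law: T = 2π√(r³/μ) = 2π√((3.679×10⁷)³ / 3.986×10¹⁴).
r³/μ = 1.249×10⁸ s², so T = 2π × 1.118×10⁴ = 7.023×10⁴ s.
Converting: 7.023×10⁴ s ÷ 86400 = 0.8128 days.

T ≈ 0.813 days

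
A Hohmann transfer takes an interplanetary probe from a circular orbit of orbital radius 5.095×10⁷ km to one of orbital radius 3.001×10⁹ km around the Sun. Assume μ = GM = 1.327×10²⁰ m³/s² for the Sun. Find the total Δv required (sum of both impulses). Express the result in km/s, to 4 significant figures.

r₁ = 5.095×10⁷ km = 5.095×10¹⁰ m.
r₂ = 3.001×10⁹ km = 3.001×10¹² m.
Transfer ellipse a_t = (r₁ + r₂)/2 = 1.526×10¹² m.
At r₁: circular v_c1 = √(μ/r₁) = 51030 m/s; transfer-perihelion v_p = √[μ(2/r₁ − 1/a_t)] = 71570 m/s.
Δv₁ = v_p − v_c1 = 20530 m/s.
At r₂: circular v_c2 = √(μ/r₂) = 6650 m/s; transfer-aphelion v_a = √[μ(2/r₂ − 1/a_t)] = 1215 m/s.
Δv₂ = v_c2 − v_a = 5435 m/s.
Total Δv = Δv₁ + Δv₂ = 25970 m/s = 25.97 km/s.

Δv_total ≈ 25.97 km/s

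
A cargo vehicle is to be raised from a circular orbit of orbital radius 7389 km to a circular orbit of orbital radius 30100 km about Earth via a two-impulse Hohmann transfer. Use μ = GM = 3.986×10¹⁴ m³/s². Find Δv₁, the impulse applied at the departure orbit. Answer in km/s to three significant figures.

Δv ≈ 1.96 km/s

r₁ = 7389 km = 7.389×10⁶ m.
r₂ = 30100 km = 3.010×10⁷ m.
Transfer ellipse a_t = (r₁ + r₂)/2 = 1.874×10⁷ m.
At r₁: circular v_c1 = √(μ/r₁) = 7345 m/s; transfer-perigee v_p = √[μ(2/r₁ − 1/a_t)] = 9307 m/s.
Δv₁ = v_p − v_c1 = 1963 m/s.
= 1.963 km/s.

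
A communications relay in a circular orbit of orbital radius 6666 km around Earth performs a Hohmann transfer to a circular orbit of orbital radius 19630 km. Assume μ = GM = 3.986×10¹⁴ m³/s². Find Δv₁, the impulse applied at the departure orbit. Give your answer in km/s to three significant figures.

Δv ≈ 1.72 km/s

r₁ = 6666 km = 6.666×10⁶ m.
r₂ = 19630 km = 1.963×10⁷ m.
Transfer ellipse a_t = (r₁ + r₂)/2 = 1.315×10⁷ m.
At r₁: circular v_c1 = √(μ/r₁) = 7733 m/s; transfer-perigee v_p = √[μ(2/r₁ − 1/a_t)] = 9449 m/s.
Δv₁ = v_p − v_c1 = 1716 m/s.
= 1.716 km/s.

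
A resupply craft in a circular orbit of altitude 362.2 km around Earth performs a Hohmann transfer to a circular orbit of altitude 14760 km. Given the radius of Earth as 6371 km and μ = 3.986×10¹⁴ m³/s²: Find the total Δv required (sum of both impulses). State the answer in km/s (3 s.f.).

Δv_total ≈ 3.11 km/s

r₁ = 6371 + 362.2 = 6733.2 km = 6.7332×10⁶ m.
r₂ = 6371 + 14760 = 21131 km = 2.1131×10⁷ m.
Transfer ellipse a_t = (r₁ + r₂)/2 = 1.393×10⁷ m.
At r₁: circular v_c1 = √(μ/r₁) = 7694 m/s; transfer-perigee v_p = √[μ(2/r₁ − 1/a_t)] = 9476 m/s.
Δv₁ = v_p − v_c1 = 1782 m/s.
At r₂: circular v_c2 = √(μ/r₂) = 4343 m/s; transfer-apogee v_a = √[μ(2/r₂ − 1/a_t)] = 3019 m/s.
Δv₂ = v_c2 − v_a = 1324 m/s.
Total Δv = Δv₁ + Δv₂ = 3105 m/s = 3.105 km/s.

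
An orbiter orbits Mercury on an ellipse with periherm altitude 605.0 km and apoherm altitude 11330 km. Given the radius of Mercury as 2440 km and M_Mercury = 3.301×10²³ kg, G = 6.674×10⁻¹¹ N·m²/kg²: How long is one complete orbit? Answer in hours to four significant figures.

μ = GM = 6.674×10⁻¹¹ × 3.301×10²³ = 2.203×10¹³ m³/s².
r_p = 2440 + 605.0 = 3045.0 km = 3.0450×10⁶ m.
r_a = 2440 + 11330 = 13770 km = 1.3770×10⁷ m.
Semi-major axis a = (r_p + r_a)/2 = (3045.0 + 13770)/2 = 8407.5 km = 8.408×10⁶ m.
By Kepler's third law T = 2π√(a³/μ) = 2π × 5.194×10³ = 3.263×10⁴ s.
= 9.065 hours.

T ≈ 9.065 hours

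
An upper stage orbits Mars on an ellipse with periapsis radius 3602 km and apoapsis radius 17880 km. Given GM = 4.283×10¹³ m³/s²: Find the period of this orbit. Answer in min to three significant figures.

T ≈ 563 min

Semi-major axis a = (r_p + r_a)/2 = (3602.0 + 17880)/2 = 10741 km = 1.074×10⁷ m.
By Kepler's third law T = 2π√(a³/μ) = 2π × 5.379×10³ = 3.380×10⁴ s.
= 563.3 min.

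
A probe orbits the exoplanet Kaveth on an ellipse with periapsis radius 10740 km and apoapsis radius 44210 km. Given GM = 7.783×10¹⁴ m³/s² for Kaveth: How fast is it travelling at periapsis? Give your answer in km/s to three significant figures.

Semi-major axis a = (r_p + r_a)/2 = 27475 km = 2.748×10⁷ m.
Vis-viva: v² = μ(2/r − 1/a) = 7.783×10¹⁴ × (1.862×10⁻⁷ − 3.640×10⁻⁸) = 1.166×10⁸ m²/s².
v = 10800 m/s = 10.80 km/s.

v ≈ 10.8 km/s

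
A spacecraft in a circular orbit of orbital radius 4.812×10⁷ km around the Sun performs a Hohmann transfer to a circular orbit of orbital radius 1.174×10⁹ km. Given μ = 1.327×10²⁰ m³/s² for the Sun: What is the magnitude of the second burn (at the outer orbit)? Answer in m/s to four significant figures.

r₁ = 4.812×10⁷ km = 4.812×10¹⁰ m.
r₂ = 1.174×10⁹ km = 1.174×10¹² m.
Transfer ellipse a_t = (r₁ + r₂)/2 = 6.111×10¹¹ m.
At r₁: circular v_c1 = √(μ/r₁) = 52510 m/s; transfer-perihelion v_p = √[μ(2/r₁ − 1/a_t)] = 72790 m/s.
At r₂: circular v_c2 = √(μ/r₂) = 10630 m/s; transfer-aphelion v_a = √[μ(2/r₂ − 1/a_t)] = 2983 m/s.
Δv₂ = v_c2 − v_a = 7648 m/s.

Δv ≈ 7648 m/s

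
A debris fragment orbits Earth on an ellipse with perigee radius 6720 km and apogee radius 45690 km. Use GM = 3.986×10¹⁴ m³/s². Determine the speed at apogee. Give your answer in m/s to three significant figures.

v ≈ 1500 m/s

Semi-major axis a = (r_p + r_a)/2 = 26205 km = 2.620×10⁷ m.
Vis-viva: v² = μ(2/r − 1/a) = 3.986×10¹⁴ × (4.377×10⁻⁸ − 3.816×10⁻⁸) = 2.237×10⁶ m²/s².
v = 1496 m/s.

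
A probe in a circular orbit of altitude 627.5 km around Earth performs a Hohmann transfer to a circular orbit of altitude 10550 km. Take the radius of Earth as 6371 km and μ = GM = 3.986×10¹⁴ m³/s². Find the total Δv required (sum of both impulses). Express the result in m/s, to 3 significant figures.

r₁ = 6371 + 627.5 = 6998.5 km = 6.9985×10⁶ m.
r₂ = 6371 + 10550 = 16921 km = 1.6921×10⁷ m.
Transfer ellipse a_t = (r₁ + r₂)/2 = 1.196×10⁷ m.
At r₁: circular v_c1 = √(μ/r₁) = 7547 m/s; transfer-perigee v_p = √[μ(2/r₁ − 1/a_t)] = 8977 m/s.
Δv₁ = v_p − v_c1 = 1430 m/s.
At r₂: circular v_c2 = √(μ/r₂) = 4854 m/s; transfer-apogee v_a = √[μ(2/r₂ − 1/a_t)] = 3713 m/s.
Δv₂ = v_c2 − v_a = 1141 m/s.
Total Δv = Δv₁ + Δv₂ = 2571 m/s.

Δv_total ≈ 2570 m/s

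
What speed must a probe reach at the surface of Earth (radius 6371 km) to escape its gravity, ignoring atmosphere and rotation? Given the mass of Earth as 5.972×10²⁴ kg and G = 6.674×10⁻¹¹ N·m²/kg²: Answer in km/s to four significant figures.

v_esc ≈ 11.19 km/s

μ = GM = 6.674×10⁻¹¹ × 5.972×10²⁴ = 3.986×10¹⁴ m³/s².
r = R = 6.371×10⁶ m.
Escape speed v_esc = √(2μ/r) = √(2 × 3.986×10¹⁴ / 6.371×10⁶) = √(1.251×10⁸) = 11190 m/s.
= 11.19 km/s.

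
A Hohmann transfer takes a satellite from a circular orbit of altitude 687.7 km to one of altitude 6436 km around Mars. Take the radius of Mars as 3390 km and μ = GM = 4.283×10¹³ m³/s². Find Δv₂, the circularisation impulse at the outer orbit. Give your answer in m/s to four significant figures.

r₁ = 3390 + 687.7 = 4077.7 km = 4.0777×10⁶ m.
r₂ = 3390 + 6436 = 9826.0 km = 9.8260×10⁶ m.
Transfer ellipse a_t = (r₁ + r₂)/2 = 6.952×10⁶ m.
At r₁: circular v_c1 = √(μ/r₁) = 3241 m/s; transfer-periapsis v_p = √[μ(2/r₁ − 1/a_t)] = 3853 m/s.
At r₂: circular v_c2 = √(μ/r₂) = 2088 m/s; transfer-apoapsis v_a = √[μ(2/r₂ − 1/a_t)] = 1599 m/s.
Δv₂ = v_c2 − v_a = 488.8 m/s.

Δv ≈ 488.8 m/s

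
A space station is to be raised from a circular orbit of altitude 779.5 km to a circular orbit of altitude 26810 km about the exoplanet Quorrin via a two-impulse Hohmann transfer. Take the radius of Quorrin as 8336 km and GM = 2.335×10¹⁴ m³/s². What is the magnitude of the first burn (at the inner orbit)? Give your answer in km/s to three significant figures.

Δv ≈ 1.32 km/s

r₁ = 8336 + 779.5 = 9115.5 km = 9.1155×10⁶ m.
r₂ = 8336 + 26810 = 35146 km = 3.5146×10⁷ m.
Transfer ellipse a_t = (r₁ + r₂)/2 = 2.213×10⁷ m.
At r₁: circular v_c1 = √(μ/r₁) = 5061 m/s; transfer-periapsis v_p = √[μ(2/r₁ − 1/a_t)] = 6378 m/s.
Δv₁ = v_p − v_c1 = 1317 m/s.
= 1.317 km/s.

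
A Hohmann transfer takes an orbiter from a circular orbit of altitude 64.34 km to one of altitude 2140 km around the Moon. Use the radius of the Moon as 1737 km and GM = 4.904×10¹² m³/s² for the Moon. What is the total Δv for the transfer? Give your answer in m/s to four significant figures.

r₁ = 1737 + 64.34 = 1801.3 km = 1.8013×10⁶ m.
r₂ = 1737 + 2140 = 3877.0 km = 3.8770×10⁶ m.
Transfer ellipse a_t = (r₁ + r₂)/2 = 2.839×10⁶ m.
At r₁: circular v_c1 = √(μ/r₁) = 1650 m/s; transfer-perilune v_p = √[μ(2/r₁ − 1/a_t)] = 1928 m/s.
Δv₁ = v_p − v_c1 = 278.1 m/s.
At r₂: circular v_c2 = √(μ/r₂) = 1125 m/s; transfer-apolune v_a = √[μ(2/r₂ − 1/a_t)] = 895.8 m/s.
Δv₂ = v_c2 − v_a = 228.8 m/s.
Total Δv = Δv₁ + Δv₂ = 507.0 m/s.

Δv_total ≈ 507.0 m/s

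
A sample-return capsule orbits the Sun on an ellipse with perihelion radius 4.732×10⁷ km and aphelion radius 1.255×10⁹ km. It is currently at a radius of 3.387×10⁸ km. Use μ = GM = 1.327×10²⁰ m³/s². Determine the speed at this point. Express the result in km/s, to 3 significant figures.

v ≈ 24.1 km/s

Semi-major axis a = (r_p + r_a)/2 = 6.5116×10⁸ km = 6.512×10¹¹ m.
Vis-viva: v² = μ(2/r − 1/a) = 1.327×10²⁰ × (5.905×10⁻¹² − 1.536×10⁻¹²) = 5.798×10⁸ m²/s².
v = 24080 m/s = 24.08 km/s.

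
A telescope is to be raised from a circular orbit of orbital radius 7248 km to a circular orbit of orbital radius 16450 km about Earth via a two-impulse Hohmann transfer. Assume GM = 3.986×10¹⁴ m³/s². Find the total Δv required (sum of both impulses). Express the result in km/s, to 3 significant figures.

r₁ = 7248 km = 7.248×10⁶ m.
r₂ = 16450 km = 1.645×10⁷ m.
Transfer ellipse a_t = (r₁ + r₂)/2 = 1.185×10⁷ m.
At r₁: circular v_c1 = √(μ/r₁) = 7416 m/s; transfer-perigee v_p = √[μ(2/r₁ − 1/a_t)] = 8738 m/s.
Δv₁ = v_p − v_c1 = 1322 m/s.
At r₂: circular v_c2 = √(μ/r₂) = 4922 m/s; transfer-apogee v_a = √[μ(2/r₂ − 1/a_t)] = 3850 m/s.
Δv₂ = v_c2 − v_a = 1073 m/s.
Total Δv = Δv₁ + Δv₂ = 2395 m/s = 2.395 km/s.

Δv_total ≈ 2.39 km/s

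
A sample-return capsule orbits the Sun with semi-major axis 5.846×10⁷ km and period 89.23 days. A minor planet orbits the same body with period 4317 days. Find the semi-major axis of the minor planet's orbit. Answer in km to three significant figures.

a₂ ≈ 7.76×10⁸ km

Kepler's third law: a³ ∝ T², so a₂ = a₁ (T₂/T₁)^(2/3).
T₂/T₁ = 48.38, (T₂/T₁)^(2/3) = 13.28.
a₂ = 5.846×10⁷ × 13.28 = 7.762×10⁸ km.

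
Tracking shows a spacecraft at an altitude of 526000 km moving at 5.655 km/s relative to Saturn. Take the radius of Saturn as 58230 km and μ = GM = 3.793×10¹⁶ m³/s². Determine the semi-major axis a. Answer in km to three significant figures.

a ≈ 3.88×10⁵ km

r = 58230 + 526000 = 5.8423×10⁵ km = 5.842×10⁸ m.
Specific orbital energy ε = v²/2 − μ/r = (5655)²/2 − 3.793×10¹⁶/5.842×10⁸ = -4.893×10⁷ J/kg.
Since ε = −μ/(2a), a = −μ/(2ε) = 3.876×10⁸ m = 3.8757×10⁵ km.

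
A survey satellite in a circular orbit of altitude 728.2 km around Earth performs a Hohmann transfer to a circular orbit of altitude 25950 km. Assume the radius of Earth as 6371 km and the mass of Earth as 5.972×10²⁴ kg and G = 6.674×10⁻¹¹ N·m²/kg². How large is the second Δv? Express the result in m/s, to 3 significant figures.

Δv ≈ 1400 m/s

μ = GM = 6.674×10⁻¹¹ × 5.972×10²⁴ = 3.986×10¹⁴ m³/s².
r₁ = 6371 + 728.2 = 7099.2 km = 7.0992×10⁶ m.
r₂ = 6371 + 25950 = 32321 km = 3.2321×10⁷ m.
Transfer ellipse a_t = (r₁ + r₂)/2 = 1.971×10⁷ m.
At r₁: circular v_c1 = √(μ/r₁) = 7493 m/s; transfer-perigee v_p = √[μ(2/r₁ − 1/a_t)] = 9595 m/s.
At r₂: circular v_c2 = √(μ/r₂) = 3512 m/s; transfer-apogee v_a = √[μ(2/r₂ − 1/a_t)] = 2108 m/s.
Δv₂ = v_c2 − v_a = 1404 m/s.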